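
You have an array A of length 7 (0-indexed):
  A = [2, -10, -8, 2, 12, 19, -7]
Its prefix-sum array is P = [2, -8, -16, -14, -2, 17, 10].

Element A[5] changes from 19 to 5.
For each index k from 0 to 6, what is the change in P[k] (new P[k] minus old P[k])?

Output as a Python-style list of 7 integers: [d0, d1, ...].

Answer: [0, 0, 0, 0, 0, -14, -14]

Derivation:
Element change: A[5] 19 -> 5, delta = -14
For k < 5: P[k] unchanged, delta_P[k] = 0
For k >= 5: P[k] shifts by exactly -14
Delta array: [0, 0, 0, 0, 0, -14, -14]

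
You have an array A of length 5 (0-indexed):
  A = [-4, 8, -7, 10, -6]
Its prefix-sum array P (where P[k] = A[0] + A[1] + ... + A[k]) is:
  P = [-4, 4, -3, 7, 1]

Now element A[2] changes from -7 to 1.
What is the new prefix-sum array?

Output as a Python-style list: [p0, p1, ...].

Answer: [-4, 4, 5, 15, 9]

Derivation:
Change: A[2] -7 -> 1, delta = 8
P[k] for k < 2: unchanged (A[2] not included)
P[k] for k >= 2: shift by delta = 8
  P[0] = -4 + 0 = -4
  P[1] = 4 + 0 = 4
  P[2] = -3 + 8 = 5
  P[3] = 7 + 8 = 15
  P[4] = 1 + 8 = 9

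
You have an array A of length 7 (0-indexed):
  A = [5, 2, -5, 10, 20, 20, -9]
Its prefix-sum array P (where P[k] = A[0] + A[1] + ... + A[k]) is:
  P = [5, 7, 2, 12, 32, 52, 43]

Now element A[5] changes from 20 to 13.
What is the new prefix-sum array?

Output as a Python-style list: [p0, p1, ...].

Change: A[5] 20 -> 13, delta = -7
P[k] for k < 5: unchanged (A[5] not included)
P[k] for k >= 5: shift by delta = -7
  P[0] = 5 + 0 = 5
  P[1] = 7 + 0 = 7
  P[2] = 2 + 0 = 2
  P[3] = 12 + 0 = 12
  P[4] = 32 + 0 = 32
  P[5] = 52 + -7 = 45
  P[6] = 43 + -7 = 36

Answer: [5, 7, 2, 12, 32, 45, 36]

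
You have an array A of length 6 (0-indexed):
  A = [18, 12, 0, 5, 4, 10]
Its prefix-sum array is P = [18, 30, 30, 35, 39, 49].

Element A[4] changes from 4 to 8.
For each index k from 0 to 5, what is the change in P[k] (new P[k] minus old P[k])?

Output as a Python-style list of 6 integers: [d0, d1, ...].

Answer: [0, 0, 0, 0, 4, 4]

Derivation:
Element change: A[4] 4 -> 8, delta = 4
For k < 4: P[k] unchanged, delta_P[k] = 0
For k >= 4: P[k] shifts by exactly 4
Delta array: [0, 0, 0, 0, 4, 4]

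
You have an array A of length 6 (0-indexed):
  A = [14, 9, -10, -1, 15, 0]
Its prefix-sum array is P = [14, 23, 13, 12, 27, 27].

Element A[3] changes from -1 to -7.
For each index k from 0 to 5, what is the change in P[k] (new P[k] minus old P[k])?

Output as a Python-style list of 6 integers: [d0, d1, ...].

Answer: [0, 0, 0, -6, -6, -6]

Derivation:
Element change: A[3] -1 -> -7, delta = -6
For k < 3: P[k] unchanged, delta_P[k] = 0
For k >= 3: P[k] shifts by exactly -6
Delta array: [0, 0, 0, -6, -6, -6]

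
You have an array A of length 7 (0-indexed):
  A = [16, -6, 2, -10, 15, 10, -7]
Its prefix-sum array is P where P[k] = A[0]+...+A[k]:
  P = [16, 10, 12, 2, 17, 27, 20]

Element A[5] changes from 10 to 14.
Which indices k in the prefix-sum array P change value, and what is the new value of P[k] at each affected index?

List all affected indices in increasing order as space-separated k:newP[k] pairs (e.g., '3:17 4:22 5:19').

Answer: 5:31 6:24

Derivation:
P[k] = A[0] + ... + A[k]
P[k] includes A[5] iff k >= 5
Affected indices: 5, 6, ..., 6; delta = 4
  P[5]: 27 + 4 = 31
  P[6]: 20 + 4 = 24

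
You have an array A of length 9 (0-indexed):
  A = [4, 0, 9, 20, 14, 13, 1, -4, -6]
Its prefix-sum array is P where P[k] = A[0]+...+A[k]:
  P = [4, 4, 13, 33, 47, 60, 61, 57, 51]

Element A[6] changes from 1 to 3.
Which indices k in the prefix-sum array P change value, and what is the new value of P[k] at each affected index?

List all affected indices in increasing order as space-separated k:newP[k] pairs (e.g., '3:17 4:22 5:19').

P[k] = A[0] + ... + A[k]
P[k] includes A[6] iff k >= 6
Affected indices: 6, 7, ..., 8; delta = 2
  P[6]: 61 + 2 = 63
  P[7]: 57 + 2 = 59
  P[8]: 51 + 2 = 53

Answer: 6:63 7:59 8:53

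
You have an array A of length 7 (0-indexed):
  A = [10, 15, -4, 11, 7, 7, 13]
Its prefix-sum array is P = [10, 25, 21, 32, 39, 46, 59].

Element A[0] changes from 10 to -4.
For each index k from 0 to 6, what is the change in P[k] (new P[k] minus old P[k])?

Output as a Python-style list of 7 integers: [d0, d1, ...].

Element change: A[0] 10 -> -4, delta = -14
For k < 0: P[k] unchanged, delta_P[k] = 0
For k >= 0: P[k] shifts by exactly -14
Delta array: [-14, -14, -14, -14, -14, -14, -14]

Answer: [-14, -14, -14, -14, -14, -14, -14]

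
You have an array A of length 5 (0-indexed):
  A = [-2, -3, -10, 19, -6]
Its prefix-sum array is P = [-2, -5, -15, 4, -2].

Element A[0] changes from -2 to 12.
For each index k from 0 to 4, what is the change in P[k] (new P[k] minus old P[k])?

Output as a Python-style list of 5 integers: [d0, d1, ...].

Answer: [14, 14, 14, 14, 14]

Derivation:
Element change: A[0] -2 -> 12, delta = 14
For k < 0: P[k] unchanged, delta_P[k] = 0
For k >= 0: P[k] shifts by exactly 14
Delta array: [14, 14, 14, 14, 14]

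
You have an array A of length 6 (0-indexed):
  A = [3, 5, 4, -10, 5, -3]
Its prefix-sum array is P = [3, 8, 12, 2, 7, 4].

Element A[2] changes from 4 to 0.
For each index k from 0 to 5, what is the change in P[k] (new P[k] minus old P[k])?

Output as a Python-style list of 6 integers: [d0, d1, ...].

Answer: [0, 0, -4, -4, -4, -4]

Derivation:
Element change: A[2] 4 -> 0, delta = -4
For k < 2: P[k] unchanged, delta_P[k] = 0
For k >= 2: P[k] shifts by exactly -4
Delta array: [0, 0, -4, -4, -4, -4]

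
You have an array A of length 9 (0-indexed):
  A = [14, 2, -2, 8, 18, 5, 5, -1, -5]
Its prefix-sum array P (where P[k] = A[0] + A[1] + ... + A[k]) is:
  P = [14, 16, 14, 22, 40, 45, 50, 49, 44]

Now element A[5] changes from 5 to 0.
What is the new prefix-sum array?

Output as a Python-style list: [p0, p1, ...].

Answer: [14, 16, 14, 22, 40, 40, 45, 44, 39]

Derivation:
Change: A[5] 5 -> 0, delta = -5
P[k] for k < 5: unchanged (A[5] not included)
P[k] for k >= 5: shift by delta = -5
  P[0] = 14 + 0 = 14
  P[1] = 16 + 0 = 16
  P[2] = 14 + 0 = 14
  P[3] = 22 + 0 = 22
  P[4] = 40 + 0 = 40
  P[5] = 45 + -5 = 40
  P[6] = 50 + -5 = 45
  P[7] = 49 + -5 = 44
  P[8] = 44 + -5 = 39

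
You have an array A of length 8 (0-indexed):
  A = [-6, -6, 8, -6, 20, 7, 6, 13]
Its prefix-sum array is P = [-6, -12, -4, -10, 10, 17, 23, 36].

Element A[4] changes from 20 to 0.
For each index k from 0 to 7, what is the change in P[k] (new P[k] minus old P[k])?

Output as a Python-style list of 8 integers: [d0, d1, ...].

Element change: A[4] 20 -> 0, delta = -20
For k < 4: P[k] unchanged, delta_P[k] = 0
For k >= 4: P[k] shifts by exactly -20
Delta array: [0, 0, 0, 0, -20, -20, -20, -20]

Answer: [0, 0, 0, 0, -20, -20, -20, -20]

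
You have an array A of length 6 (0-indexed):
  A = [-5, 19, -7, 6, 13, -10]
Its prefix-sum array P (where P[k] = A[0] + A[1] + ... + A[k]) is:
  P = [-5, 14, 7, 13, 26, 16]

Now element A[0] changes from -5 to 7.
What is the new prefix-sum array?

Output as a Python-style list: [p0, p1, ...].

Answer: [7, 26, 19, 25, 38, 28]

Derivation:
Change: A[0] -5 -> 7, delta = 12
P[k] for k < 0: unchanged (A[0] not included)
P[k] for k >= 0: shift by delta = 12
  P[0] = -5 + 12 = 7
  P[1] = 14 + 12 = 26
  P[2] = 7 + 12 = 19
  P[3] = 13 + 12 = 25
  P[4] = 26 + 12 = 38
  P[5] = 16 + 12 = 28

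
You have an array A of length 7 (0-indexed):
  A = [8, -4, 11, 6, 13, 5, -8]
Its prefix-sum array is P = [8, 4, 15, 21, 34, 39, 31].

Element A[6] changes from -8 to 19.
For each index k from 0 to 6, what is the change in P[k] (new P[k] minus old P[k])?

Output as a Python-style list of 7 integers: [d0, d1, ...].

Answer: [0, 0, 0, 0, 0, 0, 27]

Derivation:
Element change: A[6] -8 -> 19, delta = 27
For k < 6: P[k] unchanged, delta_P[k] = 0
For k >= 6: P[k] shifts by exactly 27
Delta array: [0, 0, 0, 0, 0, 0, 27]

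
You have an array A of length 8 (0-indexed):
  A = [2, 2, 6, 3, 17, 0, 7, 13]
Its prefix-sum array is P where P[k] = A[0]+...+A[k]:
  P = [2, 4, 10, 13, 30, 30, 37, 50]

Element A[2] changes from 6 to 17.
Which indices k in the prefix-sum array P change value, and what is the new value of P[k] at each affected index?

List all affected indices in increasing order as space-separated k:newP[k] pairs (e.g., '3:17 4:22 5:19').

P[k] = A[0] + ... + A[k]
P[k] includes A[2] iff k >= 2
Affected indices: 2, 3, ..., 7; delta = 11
  P[2]: 10 + 11 = 21
  P[3]: 13 + 11 = 24
  P[4]: 30 + 11 = 41
  P[5]: 30 + 11 = 41
  P[6]: 37 + 11 = 48
  P[7]: 50 + 11 = 61

Answer: 2:21 3:24 4:41 5:41 6:48 7:61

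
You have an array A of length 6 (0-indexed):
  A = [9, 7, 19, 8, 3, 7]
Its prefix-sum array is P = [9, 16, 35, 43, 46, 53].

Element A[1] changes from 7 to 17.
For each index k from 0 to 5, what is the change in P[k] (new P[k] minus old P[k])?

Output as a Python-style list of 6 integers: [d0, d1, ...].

Answer: [0, 10, 10, 10, 10, 10]

Derivation:
Element change: A[1] 7 -> 17, delta = 10
For k < 1: P[k] unchanged, delta_P[k] = 0
For k >= 1: P[k] shifts by exactly 10
Delta array: [0, 10, 10, 10, 10, 10]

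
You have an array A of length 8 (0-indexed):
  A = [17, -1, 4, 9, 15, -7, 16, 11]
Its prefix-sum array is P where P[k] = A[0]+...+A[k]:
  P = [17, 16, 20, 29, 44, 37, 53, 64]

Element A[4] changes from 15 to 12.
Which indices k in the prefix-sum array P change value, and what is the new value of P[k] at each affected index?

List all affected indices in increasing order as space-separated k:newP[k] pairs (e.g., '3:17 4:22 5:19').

Answer: 4:41 5:34 6:50 7:61

Derivation:
P[k] = A[0] + ... + A[k]
P[k] includes A[4] iff k >= 4
Affected indices: 4, 5, ..., 7; delta = -3
  P[4]: 44 + -3 = 41
  P[5]: 37 + -3 = 34
  P[6]: 53 + -3 = 50
  P[7]: 64 + -3 = 61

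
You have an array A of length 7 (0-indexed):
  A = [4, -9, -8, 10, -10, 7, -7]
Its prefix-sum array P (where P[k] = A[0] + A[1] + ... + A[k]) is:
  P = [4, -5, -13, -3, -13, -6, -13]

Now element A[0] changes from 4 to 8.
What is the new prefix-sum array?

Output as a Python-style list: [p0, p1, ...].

Change: A[0] 4 -> 8, delta = 4
P[k] for k < 0: unchanged (A[0] not included)
P[k] for k >= 0: shift by delta = 4
  P[0] = 4 + 4 = 8
  P[1] = -5 + 4 = -1
  P[2] = -13 + 4 = -9
  P[3] = -3 + 4 = 1
  P[4] = -13 + 4 = -9
  P[5] = -6 + 4 = -2
  P[6] = -13 + 4 = -9

Answer: [8, -1, -9, 1, -9, -2, -9]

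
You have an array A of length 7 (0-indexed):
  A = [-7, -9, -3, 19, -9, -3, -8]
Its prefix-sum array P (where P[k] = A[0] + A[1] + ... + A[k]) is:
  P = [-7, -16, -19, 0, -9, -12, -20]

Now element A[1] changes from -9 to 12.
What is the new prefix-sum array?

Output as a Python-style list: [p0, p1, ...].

Answer: [-7, 5, 2, 21, 12, 9, 1]

Derivation:
Change: A[1] -9 -> 12, delta = 21
P[k] for k < 1: unchanged (A[1] not included)
P[k] for k >= 1: shift by delta = 21
  P[0] = -7 + 0 = -7
  P[1] = -16 + 21 = 5
  P[2] = -19 + 21 = 2
  P[3] = 0 + 21 = 21
  P[4] = -9 + 21 = 12
  P[5] = -12 + 21 = 9
  P[6] = -20 + 21 = 1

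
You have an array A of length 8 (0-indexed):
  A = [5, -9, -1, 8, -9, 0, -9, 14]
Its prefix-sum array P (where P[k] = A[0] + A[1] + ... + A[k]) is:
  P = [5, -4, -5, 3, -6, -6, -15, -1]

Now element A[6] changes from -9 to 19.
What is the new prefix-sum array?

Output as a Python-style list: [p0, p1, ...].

Change: A[6] -9 -> 19, delta = 28
P[k] for k < 6: unchanged (A[6] not included)
P[k] for k >= 6: shift by delta = 28
  P[0] = 5 + 0 = 5
  P[1] = -4 + 0 = -4
  P[2] = -5 + 0 = -5
  P[3] = 3 + 0 = 3
  P[4] = -6 + 0 = -6
  P[5] = -6 + 0 = -6
  P[6] = -15 + 28 = 13
  P[7] = -1 + 28 = 27

Answer: [5, -4, -5, 3, -6, -6, 13, 27]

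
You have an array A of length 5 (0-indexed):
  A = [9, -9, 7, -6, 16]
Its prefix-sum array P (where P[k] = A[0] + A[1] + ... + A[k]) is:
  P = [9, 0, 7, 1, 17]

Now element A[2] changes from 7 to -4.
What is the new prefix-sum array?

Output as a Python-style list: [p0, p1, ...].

Answer: [9, 0, -4, -10, 6]

Derivation:
Change: A[2] 7 -> -4, delta = -11
P[k] for k < 2: unchanged (A[2] not included)
P[k] for k >= 2: shift by delta = -11
  P[0] = 9 + 0 = 9
  P[1] = 0 + 0 = 0
  P[2] = 7 + -11 = -4
  P[3] = 1 + -11 = -10
  P[4] = 17 + -11 = 6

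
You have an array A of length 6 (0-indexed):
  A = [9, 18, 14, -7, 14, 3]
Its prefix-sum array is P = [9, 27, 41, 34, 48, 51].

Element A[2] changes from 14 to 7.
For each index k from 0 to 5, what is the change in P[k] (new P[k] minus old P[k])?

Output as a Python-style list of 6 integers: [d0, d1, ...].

Answer: [0, 0, -7, -7, -7, -7]

Derivation:
Element change: A[2] 14 -> 7, delta = -7
For k < 2: P[k] unchanged, delta_P[k] = 0
For k >= 2: P[k] shifts by exactly -7
Delta array: [0, 0, -7, -7, -7, -7]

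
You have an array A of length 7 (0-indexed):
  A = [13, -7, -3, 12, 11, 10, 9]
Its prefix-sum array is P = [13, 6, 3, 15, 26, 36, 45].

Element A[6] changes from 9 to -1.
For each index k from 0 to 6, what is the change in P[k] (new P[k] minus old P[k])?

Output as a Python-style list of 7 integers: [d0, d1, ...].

Element change: A[6] 9 -> -1, delta = -10
For k < 6: P[k] unchanged, delta_P[k] = 0
For k >= 6: P[k] shifts by exactly -10
Delta array: [0, 0, 0, 0, 0, 0, -10]

Answer: [0, 0, 0, 0, 0, 0, -10]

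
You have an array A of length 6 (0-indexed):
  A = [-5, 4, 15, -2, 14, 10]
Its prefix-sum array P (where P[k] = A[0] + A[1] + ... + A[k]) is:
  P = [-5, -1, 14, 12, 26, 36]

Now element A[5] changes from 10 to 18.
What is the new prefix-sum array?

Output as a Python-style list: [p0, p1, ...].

Change: A[5] 10 -> 18, delta = 8
P[k] for k < 5: unchanged (A[5] not included)
P[k] for k >= 5: shift by delta = 8
  P[0] = -5 + 0 = -5
  P[1] = -1 + 0 = -1
  P[2] = 14 + 0 = 14
  P[3] = 12 + 0 = 12
  P[4] = 26 + 0 = 26
  P[5] = 36 + 8 = 44

Answer: [-5, -1, 14, 12, 26, 44]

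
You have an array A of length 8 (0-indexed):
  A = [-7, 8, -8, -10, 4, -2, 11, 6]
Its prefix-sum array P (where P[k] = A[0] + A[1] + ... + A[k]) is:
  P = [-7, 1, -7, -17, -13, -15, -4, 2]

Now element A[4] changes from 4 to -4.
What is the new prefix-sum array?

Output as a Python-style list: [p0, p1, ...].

Change: A[4] 4 -> -4, delta = -8
P[k] for k < 4: unchanged (A[4] not included)
P[k] for k >= 4: shift by delta = -8
  P[0] = -7 + 0 = -7
  P[1] = 1 + 0 = 1
  P[2] = -7 + 0 = -7
  P[3] = -17 + 0 = -17
  P[4] = -13 + -8 = -21
  P[5] = -15 + -8 = -23
  P[6] = -4 + -8 = -12
  P[7] = 2 + -8 = -6

Answer: [-7, 1, -7, -17, -21, -23, -12, -6]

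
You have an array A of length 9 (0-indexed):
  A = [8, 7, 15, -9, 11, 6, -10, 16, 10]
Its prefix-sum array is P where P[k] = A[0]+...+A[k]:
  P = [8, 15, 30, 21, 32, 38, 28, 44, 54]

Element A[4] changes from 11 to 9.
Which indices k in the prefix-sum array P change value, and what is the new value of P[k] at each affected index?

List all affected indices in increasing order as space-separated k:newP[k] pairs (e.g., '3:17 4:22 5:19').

P[k] = A[0] + ... + A[k]
P[k] includes A[4] iff k >= 4
Affected indices: 4, 5, ..., 8; delta = -2
  P[4]: 32 + -2 = 30
  P[5]: 38 + -2 = 36
  P[6]: 28 + -2 = 26
  P[7]: 44 + -2 = 42
  P[8]: 54 + -2 = 52

Answer: 4:30 5:36 6:26 7:42 8:52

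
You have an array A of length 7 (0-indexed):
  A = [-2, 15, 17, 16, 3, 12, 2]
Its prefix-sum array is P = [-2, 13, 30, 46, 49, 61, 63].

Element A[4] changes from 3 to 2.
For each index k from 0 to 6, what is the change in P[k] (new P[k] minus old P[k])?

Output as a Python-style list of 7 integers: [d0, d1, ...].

Answer: [0, 0, 0, 0, -1, -1, -1]

Derivation:
Element change: A[4] 3 -> 2, delta = -1
For k < 4: P[k] unchanged, delta_P[k] = 0
For k >= 4: P[k] shifts by exactly -1
Delta array: [0, 0, 0, 0, -1, -1, -1]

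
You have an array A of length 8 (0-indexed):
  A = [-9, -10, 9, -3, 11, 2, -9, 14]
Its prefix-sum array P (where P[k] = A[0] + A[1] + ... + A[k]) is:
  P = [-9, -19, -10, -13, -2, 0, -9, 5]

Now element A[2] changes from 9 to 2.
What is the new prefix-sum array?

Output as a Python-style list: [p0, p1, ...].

Answer: [-9, -19, -17, -20, -9, -7, -16, -2]

Derivation:
Change: A[2] 9 -> 2, delta = -7
P[k] for k < 2: unchanged (A[2] not included)
P[k] for k >= 2: shift by delta = -7
  P[0] = -9 + 0 = -9
  P[1] = -19 + 0 = -19
  P[2] = -10 + -7 = -17
  P[3] = -13 + -7 = -20
  P[4] = -2 + -7 = -9
  P[5] = 0 + -7 = -7
  P[6] = -9 + -7 = -16
  P[7] = 5 + -7 = -2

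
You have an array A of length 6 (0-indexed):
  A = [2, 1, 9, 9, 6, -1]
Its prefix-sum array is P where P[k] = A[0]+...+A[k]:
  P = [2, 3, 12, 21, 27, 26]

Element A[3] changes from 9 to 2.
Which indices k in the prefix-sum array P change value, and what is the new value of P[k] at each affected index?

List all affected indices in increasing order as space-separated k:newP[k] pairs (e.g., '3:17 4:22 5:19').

Answer: 3:14 4:20 5:19

Derivation:
P[k] = A[0] + ... + A[k]
P[k] includes A[3] iff k >= 3
Affected indices: 3, 4, ..., 5; delta = -7
  P[3]: 21 + -7 = 14
  P[4]: 27 + -7 = 20
  P[5]: 26 + -7 = 19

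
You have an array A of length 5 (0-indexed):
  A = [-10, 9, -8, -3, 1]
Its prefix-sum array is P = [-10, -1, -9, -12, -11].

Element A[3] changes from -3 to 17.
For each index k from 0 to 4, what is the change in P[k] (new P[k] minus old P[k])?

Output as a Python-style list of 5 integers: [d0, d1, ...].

Answer: [0, 0, 0, 20, 20]

Derivation:
Element change: A[3] -3 -> 17, delta = 20
For k < 3: P[k] unchanged, delta_P[k] = 0
For k >= 3: P[k] shifts by exactly 20
Delta array: [0, 0, 0, 20, 20]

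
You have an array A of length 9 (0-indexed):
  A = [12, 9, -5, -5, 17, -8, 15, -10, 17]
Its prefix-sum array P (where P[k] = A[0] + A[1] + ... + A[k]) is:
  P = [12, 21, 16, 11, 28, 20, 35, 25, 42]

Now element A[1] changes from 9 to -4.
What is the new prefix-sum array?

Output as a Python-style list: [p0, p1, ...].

Answer: [12, 8, 3, -2, 15, 7, 22, 12, 29]

Derivation:
Change: A[1] 9 -> -4, delta = -13
P[k] for k < 1: unchanged (A[1] not included)
P[k] for k >= 1: shift by delta = -13
  P[0] = 12 + 0 = 12
  P[1] = 21 + -13 = 8
  P[2] = 16 + -13 = 3
  P[3] = 11 + -13 = -2
  P[4] = 28 + -13 = 15
  P[5] = 20 + -13 = 7
  P[6] = 35 + -13 = 22
  P[7] = 25 + -13 = 12
  P[8] = 42 + -13 = 29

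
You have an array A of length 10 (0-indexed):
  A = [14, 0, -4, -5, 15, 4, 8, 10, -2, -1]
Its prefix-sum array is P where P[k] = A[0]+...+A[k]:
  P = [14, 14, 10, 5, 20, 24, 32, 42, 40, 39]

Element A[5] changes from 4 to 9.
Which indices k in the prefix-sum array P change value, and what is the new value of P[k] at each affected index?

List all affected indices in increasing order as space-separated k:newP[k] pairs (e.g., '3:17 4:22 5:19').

Answer: 5:29 6:37 7:47 8:45 9:44

Derivation:
P[k] = A[0] + ... + A[k]
P[k] includes A[5] iff k >= 5
Affected indices: 5, 6, ..., 9; delta = 5
  P[5]: 24 + 5 = 29
  P[6]: 32 + 5 = 37
  P[7]: 42 + 5 = 47
  P[8]: 40 + 5 = 45
  P[9]: 39 + 5 = 44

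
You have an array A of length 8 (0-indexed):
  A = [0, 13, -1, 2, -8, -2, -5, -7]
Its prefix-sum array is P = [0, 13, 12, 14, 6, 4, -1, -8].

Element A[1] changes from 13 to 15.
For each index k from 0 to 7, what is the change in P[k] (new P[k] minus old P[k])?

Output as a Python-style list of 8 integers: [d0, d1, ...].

Element change: A[1] 13 -> 15, delta = 2
For k < 1: P[k] unchanged, delta_P[k] = 0
For k >= 1: P[k] shifts by exactly 2
Delta array: [0, 2, 2, 2, 2, 2, 2, 2]

Answer: [0, 2, 2, 2, 2, 2, 2, 2]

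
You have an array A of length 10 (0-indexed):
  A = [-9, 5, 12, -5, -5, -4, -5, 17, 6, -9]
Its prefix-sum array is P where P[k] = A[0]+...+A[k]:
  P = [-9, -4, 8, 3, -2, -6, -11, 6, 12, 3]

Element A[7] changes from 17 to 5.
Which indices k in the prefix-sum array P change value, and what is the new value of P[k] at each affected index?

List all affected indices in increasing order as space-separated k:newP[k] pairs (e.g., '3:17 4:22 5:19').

Answer: 7:-6 8:0 9:-9

Derivation:
P[k] = A[0] + ... + A[k]
P[k] includes A[7] iff k >= 7
Affected indices: 7, 8, ..., 9; delta = -12
  P[7]: 6 + -12 = -6
  P[8]: 12 + -12 = 0
  P[9]: 3 + -12 = -9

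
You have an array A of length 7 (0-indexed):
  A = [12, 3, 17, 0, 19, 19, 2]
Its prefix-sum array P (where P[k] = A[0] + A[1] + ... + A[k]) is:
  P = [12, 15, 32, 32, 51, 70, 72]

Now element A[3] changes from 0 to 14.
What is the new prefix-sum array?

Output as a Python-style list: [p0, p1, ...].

Answer: [12, 15, 32, 46, 65, 84, 86]

Derivation:
Change: A[3] 0 -> 14, delta = 14
P[k] for k < 3: unchanged (A[3] not included)
P[k] for k >= 3: shift by delta = 14
  P[0] = 12 + 0 = 12
  P[1] = 15 + 0 = 15
  P[2] = 32 + 0 = 32
  P[3] = 32 + 14 = 46
  P[4] = 51 + 14 = 65
  P[5] = 70 + 14 = 84
  P[6] = 72 + 14 = 86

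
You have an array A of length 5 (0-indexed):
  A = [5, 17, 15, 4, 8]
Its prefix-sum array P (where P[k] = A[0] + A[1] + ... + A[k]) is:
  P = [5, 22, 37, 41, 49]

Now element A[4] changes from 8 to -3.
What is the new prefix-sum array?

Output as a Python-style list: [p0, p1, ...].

Change: A[4] 8 -> -3, delta = -11
P[k] for k < 4: unchanged (A[4] not included)
P[k] for k >= 4: shift by delta = -11
  P[0] = 5 + 0 = 5
  P[1] = 22 + 0 = 22
  P[2] = 37 + 0 = 37
  P[3] = 41 + 0 = 41
  P[4] = 49 + -11 = 38

Answer: [5, 22, 37, 41, 38]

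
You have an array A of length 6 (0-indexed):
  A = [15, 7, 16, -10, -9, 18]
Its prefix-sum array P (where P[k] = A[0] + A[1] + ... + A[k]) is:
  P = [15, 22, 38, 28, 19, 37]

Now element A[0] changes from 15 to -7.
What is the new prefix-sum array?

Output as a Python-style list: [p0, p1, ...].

Change: A[0] 15 -> -7, delta = -22
P[k] for k < 0: unchanged (A[0] not included)
P[k] for k >= 0: shift by delta = -22
  P[0] = 15 + -22 = -7
  P[1] = 22 + -22 = 0
  P[2] = 38 + -22 = 16
  P[3] = 28 + -22 = 6
  P[4] = 19 + -22 = -3
  P[5] = 37 + -22 = 15

Answer: [-7, 0, 16, 6, -3, 15]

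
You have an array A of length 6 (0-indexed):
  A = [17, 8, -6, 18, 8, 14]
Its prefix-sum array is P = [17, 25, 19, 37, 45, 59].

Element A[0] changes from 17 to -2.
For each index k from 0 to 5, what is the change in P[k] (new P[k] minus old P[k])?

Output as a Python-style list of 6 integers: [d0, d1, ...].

Answer: [-19, -19, -19, -19, -19, -19]

Derivation:
Element change: A[0] 17 -> -2, delta = -19
For k < 0: P[k] unchanged, delta_P[k] = 0
For k >= 0: P[k] shifts by exactly -19
Delta array: [-19, -19, -19, -19, -19, -19]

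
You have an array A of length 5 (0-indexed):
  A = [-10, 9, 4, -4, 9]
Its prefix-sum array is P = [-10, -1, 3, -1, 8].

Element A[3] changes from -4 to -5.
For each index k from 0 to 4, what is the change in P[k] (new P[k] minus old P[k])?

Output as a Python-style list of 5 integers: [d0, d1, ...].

Element change: A[3] -4 -> -5, delta = -1
For k < 3: P[k] unchanged, delta_P[k] = 0
For k >= 3: P[k] shifts by exactly -1
Delta array: [0, 0, 0, -1, -1]

Answer: [0, 0, 0, -1, -1]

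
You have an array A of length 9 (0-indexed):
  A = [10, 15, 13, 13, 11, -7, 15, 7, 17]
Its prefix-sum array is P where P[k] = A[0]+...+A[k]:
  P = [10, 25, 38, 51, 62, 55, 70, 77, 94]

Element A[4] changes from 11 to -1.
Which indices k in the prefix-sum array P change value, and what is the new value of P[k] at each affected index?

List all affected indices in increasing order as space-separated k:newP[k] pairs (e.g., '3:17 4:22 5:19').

P[k] = A[0] + ... + A[k]
P[k] includes A[4] iff k >= 4
Affected indices: 4, 5, ..., 8; delta = -12
  P[4]: 62 + -12 = 50
  P[5]: 55 + -12 = 43
  P[6]: 70 + -12 = 58
  P[7]: 77 + -12 = 65
  P[8]: 94 + -12 = 82

Answer: 4:50 5:43 6:58 7:65 8:82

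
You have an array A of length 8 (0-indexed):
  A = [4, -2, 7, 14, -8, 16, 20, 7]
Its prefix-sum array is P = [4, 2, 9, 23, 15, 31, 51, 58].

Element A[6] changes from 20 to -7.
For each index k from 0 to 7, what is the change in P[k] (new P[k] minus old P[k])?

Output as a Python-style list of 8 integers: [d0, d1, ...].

Answer: [0, 0, 0, 0, 0, 0, -27, -27]

Derivation:
Element change: A[6] 20 -> -7, delta = -27
For k < 6: P[k] unchanged, delta_P[k] = 0
For k >= 6: P[k] shifts by exactly -27
Delta array: [0, 0, 0, 0, 0, 0, -27, -27]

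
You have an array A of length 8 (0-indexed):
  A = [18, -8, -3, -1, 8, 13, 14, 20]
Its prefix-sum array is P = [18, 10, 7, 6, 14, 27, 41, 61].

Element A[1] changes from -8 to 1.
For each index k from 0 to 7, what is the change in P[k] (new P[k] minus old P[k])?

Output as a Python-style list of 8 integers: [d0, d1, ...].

Answer: [0, 9, 9, 9, 9, 9, 9, 9]

Derivation:
Element change: A[1] -8 -> 1, delta = 9
For k < 1: P[k] unchanged, delta_P[k] = 0
For k >= 1: P[k] shifts by exactly 9
Delta array: [0, 9, 9, 9, 9, 9, 9, 9]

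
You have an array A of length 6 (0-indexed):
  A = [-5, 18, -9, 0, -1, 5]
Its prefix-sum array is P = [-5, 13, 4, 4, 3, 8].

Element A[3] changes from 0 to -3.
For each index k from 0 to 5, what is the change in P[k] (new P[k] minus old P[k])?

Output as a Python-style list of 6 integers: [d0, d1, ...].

Element change: A[3] 0 -> -3, delta = -3
For k < 3: P[k] unchanged, delta_P[k] = 0
For k >= 3: P[k] shifts by exactly -3
Delta array: [0, 0, 0, -3, -3, -3]

Answer: [0, 0, 0, -3, -3, -3]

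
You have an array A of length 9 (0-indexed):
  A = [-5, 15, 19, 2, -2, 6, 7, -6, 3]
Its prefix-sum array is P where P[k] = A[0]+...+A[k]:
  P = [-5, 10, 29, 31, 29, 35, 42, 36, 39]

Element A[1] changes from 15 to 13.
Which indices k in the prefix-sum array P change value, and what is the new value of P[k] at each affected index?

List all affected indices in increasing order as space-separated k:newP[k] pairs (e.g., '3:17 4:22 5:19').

P[k] = A[0] + ... + A[k]
P[k] includes A[1] iff k >= 1
Affected indices: 1, 2, ..., 8; delta = -2
  P[1]: 10 + -2 = 8
  P[2]: 29 + -2 = 27
  P[3]: 31 + -2 = 29
  P[4]: 29 + -2 = 27
  P[5]: 35 + -2 = 33
  P[6]: 42 + -2 = 40
  P[7]: 36 + -2 = 34
  P[8]: 39 + -2 = 37

Answer: 1:8 2:27 3:29 4:27 5:33 6:40 7:34 8:37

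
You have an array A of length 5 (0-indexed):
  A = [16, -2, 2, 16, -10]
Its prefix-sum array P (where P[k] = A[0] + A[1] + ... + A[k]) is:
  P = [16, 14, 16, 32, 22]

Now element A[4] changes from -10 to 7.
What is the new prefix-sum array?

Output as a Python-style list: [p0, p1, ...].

Change: A[4] -10 -> 7, delta = 17
P[k] for k < 4: unchanged (A[4] not included)
P[k] for k >= 4: shift by delta = 17
  P[0] = 16 + 0 = 16
  P[1] = 14 + 0 = 14
  P[2] = 16 + 0 = 16
  P[3] = 32 + 0 = 32
  P[4] = 22 + 17 = 39

Answer: [16, 14, 16, 32, 39]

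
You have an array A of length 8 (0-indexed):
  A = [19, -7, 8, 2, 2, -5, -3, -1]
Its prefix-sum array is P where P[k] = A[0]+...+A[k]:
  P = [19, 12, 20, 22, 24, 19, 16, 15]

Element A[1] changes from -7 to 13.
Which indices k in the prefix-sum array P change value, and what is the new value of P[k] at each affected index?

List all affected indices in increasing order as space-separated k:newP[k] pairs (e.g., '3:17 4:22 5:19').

Answer: 1:32 2:40 3:42 4:44 5:39 6:36 7:35

Derivation:
P[k] = A[0] + ... + A[k]
P[k] includes A[1] iff k >= 1
Affected indices: 1, 2, ..., 7; delta = 20
  P[1]: 12 + 20 = 32
  P[2]: 20 + 20 = 40
  P[3]: 22 + 20 = 42
  P[4]: 24 + 20 = 44
  P[5]: 19 + 20 = 39
  P[6]: 16 + 20 = 36
  P[7]: 15 + 20 = 35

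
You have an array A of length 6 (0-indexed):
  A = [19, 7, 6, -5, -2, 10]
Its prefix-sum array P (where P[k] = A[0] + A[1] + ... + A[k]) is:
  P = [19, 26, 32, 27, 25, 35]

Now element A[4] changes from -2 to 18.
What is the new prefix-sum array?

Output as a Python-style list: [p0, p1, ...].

Change: A[4] -2 -> 18, delta = 20
P[k] for k < 4: unchanged (A[4] not included)
P[k] for k >= 4: shift by delta = 20
  P[0] = 19 + 0 = 19
  P[1] = 26 + 0 = 26
  P[2] = 32 + 0 = 32
  P[3] = 27 + 0 = 27
  P[4] = 25 + 20 = 45
  P[5] = 35 + 20 = 55

Answer: [19, 26, 32, 27, 45, 55]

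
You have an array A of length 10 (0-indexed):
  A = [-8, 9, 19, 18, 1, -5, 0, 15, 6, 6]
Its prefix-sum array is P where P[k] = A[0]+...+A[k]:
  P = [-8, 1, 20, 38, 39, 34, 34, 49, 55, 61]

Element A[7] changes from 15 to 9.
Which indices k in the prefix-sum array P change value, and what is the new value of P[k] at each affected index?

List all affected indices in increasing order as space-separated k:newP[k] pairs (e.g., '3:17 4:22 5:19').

P[k] = A[0] + ... + A[k]
P[k] includes A[7] iff k >= 7
Affected indices: 7, 8, ..., 9; delta = -6
  P[7]: 49 + -6 = 43
  P[8]: 55 + -6 = 49
  P[9]: 61 + -6 = 55

Answer: 7:43 8:49 9:55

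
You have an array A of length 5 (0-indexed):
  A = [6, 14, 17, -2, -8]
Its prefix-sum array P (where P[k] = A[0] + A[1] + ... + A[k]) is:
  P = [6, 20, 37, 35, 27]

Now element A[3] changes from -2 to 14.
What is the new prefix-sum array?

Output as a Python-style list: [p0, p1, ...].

Answer: [6, 20, 37, 51, 43]

Derivation:
Change: A[3] -2 -> 14, delta = 16
P[k] for k < 3: unchanged (A[3] not included)
P[k] for k >= 3: shift by delta = 16
  P[0] = 6 + 0 = 6
  P[1] = 20 + 0 = 20
  P[2] = 37 + 0 = 37
  P[3] = 35 + 16 = 51
  P[4] = 27 + 16 = 43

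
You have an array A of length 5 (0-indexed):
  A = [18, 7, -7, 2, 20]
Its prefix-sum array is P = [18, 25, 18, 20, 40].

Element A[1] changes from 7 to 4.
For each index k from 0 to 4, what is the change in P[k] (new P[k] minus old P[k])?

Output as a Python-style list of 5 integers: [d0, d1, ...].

Element change: A[1] 7 -> 4, delta = -3
For k < 1: P[k] unchanged, delta_P[k] = 0
For k >= 1: P[k] shifts by exactly -3
Delta array: [0, -3, -3, -3, -3]

Answer: [0, -3, -3, -3, -3]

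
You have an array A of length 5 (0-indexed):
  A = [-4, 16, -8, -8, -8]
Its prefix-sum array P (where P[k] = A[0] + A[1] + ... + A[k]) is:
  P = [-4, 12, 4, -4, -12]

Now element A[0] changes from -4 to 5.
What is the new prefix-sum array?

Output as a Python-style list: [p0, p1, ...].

Answer: [5, 21, 13, 5, -3]

Derivation:
Change: A[0] -4 -> 5, delta = 9
P[k] for k < 0: unchanged (A[0] not included)
P[k] for k >= 0: shift by delta = 9
  P[0] = -4 + 9 = 5
  P[1] = 12 + 9 = 21
  P[2] = 4 + 9 = 13
  P[3] = -4 + 9 = 5
  P[4] = -12 + 9 = -3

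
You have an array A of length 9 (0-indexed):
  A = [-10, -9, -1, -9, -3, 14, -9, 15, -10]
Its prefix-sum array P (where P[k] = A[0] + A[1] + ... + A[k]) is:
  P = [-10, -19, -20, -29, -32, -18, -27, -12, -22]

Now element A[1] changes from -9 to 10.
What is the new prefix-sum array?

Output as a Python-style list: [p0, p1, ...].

Answer: [-10, 0, -1, -10, -13, 1, -8, 7, -3]

Derivation:
Change: A[1] -9 -> 10, delta = 19
P[k] for k < 1: unchanged (A[1] not included)
P[k] for k >= 1: shift by delta = 19
  P[0] = -10 + 0 = -10
  P[1] = -19 + 19 = 0
  P[2] = -20 + 19 = -1
  P[3] = -29 + 19 = -10
  P[4] = -32 + 19 = -13
  P[5] = -18 + 19 = 1
  P[6] = -27 + 19 = -8
  P[7] = -12 + 19 = 7
  P[8] = -22 + 19 = -3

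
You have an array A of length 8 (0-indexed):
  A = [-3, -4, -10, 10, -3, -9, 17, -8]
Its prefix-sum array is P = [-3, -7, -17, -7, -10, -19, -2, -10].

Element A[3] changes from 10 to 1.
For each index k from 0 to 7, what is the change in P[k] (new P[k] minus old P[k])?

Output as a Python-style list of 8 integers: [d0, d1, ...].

Element change: A[3] 10 -> 1, delta = -9
For k < 3: P[k] unchanged, delta_P[k] = 0
For k >= 3: P[k] shifts by exactly -9
Delta array: [0, 0, 0, -9, -9, -9, -9, -9]

Answer: [0, 0, 0, -9, -9, -9, -9, -9]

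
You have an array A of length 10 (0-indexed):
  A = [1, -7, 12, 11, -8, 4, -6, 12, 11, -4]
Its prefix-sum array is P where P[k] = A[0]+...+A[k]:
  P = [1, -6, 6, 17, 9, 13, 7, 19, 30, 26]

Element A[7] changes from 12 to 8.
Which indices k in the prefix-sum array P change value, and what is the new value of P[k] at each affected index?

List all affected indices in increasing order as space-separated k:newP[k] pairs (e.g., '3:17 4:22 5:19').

Answer: 7:15 8:26 9:22

Derivation:
P[k] = A[0] + ... + A[k]
P[k] includes A[7] iff k >= 7
Affected indices: 7, 8, ..., 9; delta = -4
  P[7]: 19 + -4 = 15
  P[8]: 30 + -4 = 26
  P[9]: 26 + -4 = 22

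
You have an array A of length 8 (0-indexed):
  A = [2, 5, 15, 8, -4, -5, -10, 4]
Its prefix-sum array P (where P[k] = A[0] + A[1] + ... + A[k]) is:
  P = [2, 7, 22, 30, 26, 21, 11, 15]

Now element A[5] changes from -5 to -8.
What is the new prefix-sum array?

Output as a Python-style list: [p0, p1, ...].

Answer: [2, 7, 22, 30, 26, 18, 8, 12]

Derivation:
Change: A[5] -5 -> -8, delta = -3
P[k] for k < 5: unchanged (A[5] not included)
P[k] for k >= 5: shift by delta = -3
  P[0] = 2 + 0 = 2
  P[1] = 7 + 0 = 7
  P[2] = 22 + 0 = 22
  P[3] = 30 + 0 = 30
  P[4] = 26 + 0 = 26
  P[5] = 21 + -3 = 18
  P[6] = 11 + -3 = 8
  P[7] = 15 + -3 = 12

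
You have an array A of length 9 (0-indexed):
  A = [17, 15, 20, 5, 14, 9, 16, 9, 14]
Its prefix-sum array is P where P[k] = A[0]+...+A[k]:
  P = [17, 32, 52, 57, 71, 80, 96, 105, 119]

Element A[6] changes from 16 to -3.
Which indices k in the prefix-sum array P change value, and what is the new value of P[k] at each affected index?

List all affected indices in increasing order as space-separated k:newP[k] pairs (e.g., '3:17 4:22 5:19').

P[k] = A[0] + ... + A[k]
P[k] includes A[6] iff k >= 6
Affected indices: 6, 7, ..., 8; delta = -19
  P[6]: 96 + -19 = 77
  P[7]: 105 + -19 = 86
  P[8]: 119 + -19 = 100

Answer: 6:77 7:86 8:100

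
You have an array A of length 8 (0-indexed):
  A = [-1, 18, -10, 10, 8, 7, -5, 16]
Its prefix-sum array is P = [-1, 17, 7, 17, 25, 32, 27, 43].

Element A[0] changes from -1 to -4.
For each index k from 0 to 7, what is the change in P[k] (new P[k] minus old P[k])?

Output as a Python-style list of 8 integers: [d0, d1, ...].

Answer: [-3, -3, -3, -3, -3, -3, -3, -3]

Derivation:
Element change: A[0] -1 -> -4, delta = -3
For k < 0: P[k] unchanged, delta_P[k] = 0
For k >= 0: P[k] shifts by exactly -3
Delta array: [-3, -3, -3, -3, -3, -3, -3, -3]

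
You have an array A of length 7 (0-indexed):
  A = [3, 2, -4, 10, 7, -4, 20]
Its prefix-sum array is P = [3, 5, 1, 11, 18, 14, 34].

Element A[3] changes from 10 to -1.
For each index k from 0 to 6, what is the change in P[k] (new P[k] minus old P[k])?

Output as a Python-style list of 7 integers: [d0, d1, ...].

Element change: A[3] 10 -> -1, delta = -11
For k < 3: P[k] unchanged, delta_P[k] = 0
For k >= 3: P[k] shifts by exactly -11
Delta array: [0, 0, 0, -11, -11, -11, -11]

Answer: [0, 0, 0, -11, -11, -11, -11]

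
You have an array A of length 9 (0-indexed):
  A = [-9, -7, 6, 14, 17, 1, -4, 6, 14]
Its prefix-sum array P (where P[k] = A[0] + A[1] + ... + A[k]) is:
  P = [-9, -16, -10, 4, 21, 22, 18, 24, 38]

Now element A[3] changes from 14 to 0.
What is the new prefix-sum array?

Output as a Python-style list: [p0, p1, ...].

Change: A[3] 14 -> 0, delta = -14
P[k] for k < 3: unchanged (A[3] not included)
P[k] for k >= 3: shift by delta = -14
  P[0] = -9 + 0 = -9
  P[1] = -16 + 0 = -16
  P[2] = -10 + 0 = -10
  P[3] = 4 + -14 = -10
  P[4] = 21 + -14 = 7
  P[5] = 22 + -14 = 8
  P[6] = 18 + -14 = 4
  P[7] = 24 + -14 = 10
  P[8] = 38 + -14 = 24

Answer: [-9, -16, -10, -10, 7, 8, 4, 10, 24]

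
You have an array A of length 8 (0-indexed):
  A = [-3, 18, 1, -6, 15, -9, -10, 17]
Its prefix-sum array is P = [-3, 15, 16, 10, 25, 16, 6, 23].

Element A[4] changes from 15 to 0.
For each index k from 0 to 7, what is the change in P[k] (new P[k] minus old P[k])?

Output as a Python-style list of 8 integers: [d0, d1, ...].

Element change: A[4] 15 -> 0, delta = -15
For k < 4: P[k] unchanged, delta_P[k] = 0
For k >= 4: P[k] shifts by exactly -15
Delta array: [0, 0, 0, 0, -15, -15, -15, -15]

Answer: [0, 0, 0, 0, -15, -15, -15, -15]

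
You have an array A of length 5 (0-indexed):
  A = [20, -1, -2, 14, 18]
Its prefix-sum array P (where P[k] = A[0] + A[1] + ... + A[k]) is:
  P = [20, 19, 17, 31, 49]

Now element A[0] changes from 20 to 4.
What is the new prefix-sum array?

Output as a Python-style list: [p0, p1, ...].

Answer: [4, 3, 1, 15, 33]

Derivation:
Change: A[0] 20 -> 4, delta = -16
P[k] for k < 0: unchanged (A[0] not included)
P[k] for k >= 0: shift by delta = -16
  P[0] = 20 + -16 = 4
  P[1] = 19 + -16 = 3
  P[2] = 17 + -16 = 1
  P[3] = 31 + -16 = 15
  P[4] = 49 + -16 = 33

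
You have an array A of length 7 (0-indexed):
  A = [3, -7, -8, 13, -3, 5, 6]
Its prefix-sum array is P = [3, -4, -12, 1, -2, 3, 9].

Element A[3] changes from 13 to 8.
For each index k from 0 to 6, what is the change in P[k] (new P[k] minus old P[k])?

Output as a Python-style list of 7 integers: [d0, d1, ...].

Answer: [0, 0, 0, -5, -5, -5, -5]

Derivation:
Element change: A[3] 13 -> 8, delta = -5
For k < 3: P[k] unchanged, delta_P[k] = 0
For k >= 3: P[k] shifts by exactly -5
Delta array: [0, 0, 0, -5, -5, -5, -5]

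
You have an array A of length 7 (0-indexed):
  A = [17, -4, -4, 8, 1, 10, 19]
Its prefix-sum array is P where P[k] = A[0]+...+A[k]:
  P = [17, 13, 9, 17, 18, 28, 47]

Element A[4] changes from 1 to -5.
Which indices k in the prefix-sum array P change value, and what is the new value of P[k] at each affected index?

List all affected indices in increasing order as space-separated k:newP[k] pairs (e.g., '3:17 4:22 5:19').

Answer: 4:12 5:22 6:41

Derivation:
P[k] = A[0] + ... + A[k]
P[k] includes A[4] iff k >= 4
Affected indices: 4, 5, ..., 6; delta = -6
  P[4]: 18 + -6 = 12
  P[5]: 28 + -6 = 22
  P[6]: 47 + -6 = 41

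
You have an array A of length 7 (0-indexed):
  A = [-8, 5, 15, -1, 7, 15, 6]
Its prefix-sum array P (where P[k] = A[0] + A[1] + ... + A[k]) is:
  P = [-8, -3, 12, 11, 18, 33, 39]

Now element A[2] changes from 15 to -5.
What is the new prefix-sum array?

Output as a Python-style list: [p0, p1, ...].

Answer: [-8, -3, -8, -9, -2, 13, 19]

Derivation:
Change: A[2] 15 -> -5, delta = -20
P[k] for k < 2: unchanged (A[2] not included)
P[k] for k >= 2: shift by delta = -20
  P[0] = -8 + 0 = -8
  P[1] = -3 + 0 = -3
  P[2] = 12 + -20 = -8
  P[3] = 11 + -20 = -9
  P[4] = 18 + -20 = -2
  P[5] = 33 + -20 = 13
  P[6] = 39 + -20 = 19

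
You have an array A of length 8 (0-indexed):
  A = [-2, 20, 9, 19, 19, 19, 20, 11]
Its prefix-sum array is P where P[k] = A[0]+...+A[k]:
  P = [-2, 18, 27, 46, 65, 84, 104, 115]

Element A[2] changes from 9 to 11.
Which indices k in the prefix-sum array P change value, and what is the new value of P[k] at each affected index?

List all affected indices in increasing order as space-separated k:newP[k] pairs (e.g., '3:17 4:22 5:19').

Answer: 2:29 3:48 4:67 5:86 6:106 7:117

Derivation:
P[k] = A[0] + ... + A[k]
P[k] includes A[2] iff k >= 2
Affected indices: 2, 3, ..., 7; delta = 2
  P[2]: 27 + 2 = 29
  P[3]: 46 + 2 = 48
  P[4]: 65 + 2 = 67
  P[5]: 84 + 2 = 86
  P[6]: 104 + 2 = 106
  P[7]: 115 + 2 = 117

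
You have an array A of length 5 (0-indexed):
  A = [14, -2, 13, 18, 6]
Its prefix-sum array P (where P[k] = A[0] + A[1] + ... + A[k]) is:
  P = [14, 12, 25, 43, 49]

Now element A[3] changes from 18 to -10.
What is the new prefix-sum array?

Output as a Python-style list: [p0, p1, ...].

Answer: [14, 12, 25, 15, 21]

Derivation:
Change: A[3] 18 -> -10, delta = -28
P[k] for k < 3: unchanged (A[3] not included)
P[k] for k >= 3: shift by delta = -28
  P[0] = 14 + 0 = 14
  P[1] = 12 + 0 = 12
  P[2] = 25 + 0 = 25
  P[3] = 43 + -28 = 15
  P[4] = 49 + -28 = 21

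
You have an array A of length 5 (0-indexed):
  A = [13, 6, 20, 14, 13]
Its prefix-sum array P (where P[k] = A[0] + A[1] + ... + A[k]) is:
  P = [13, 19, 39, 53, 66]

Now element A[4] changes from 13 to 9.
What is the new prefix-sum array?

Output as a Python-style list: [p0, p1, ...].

Answer: [13, 19, 39, 53, 62]

Derivation:
Change: A[4] 13 -> 9, delta = -4
P[k] for k < 4: unchanged (A[4] not included)
P[k] for k >= 4: shift by delta = -4
  P[0] = 13 + 0 = 13
  P[1] = 19 + 0 = 19
  P[2] = 39 + 0 = 39
  P[3] = 53 + 0 = 53
  P[4] = 66 + -4 = 62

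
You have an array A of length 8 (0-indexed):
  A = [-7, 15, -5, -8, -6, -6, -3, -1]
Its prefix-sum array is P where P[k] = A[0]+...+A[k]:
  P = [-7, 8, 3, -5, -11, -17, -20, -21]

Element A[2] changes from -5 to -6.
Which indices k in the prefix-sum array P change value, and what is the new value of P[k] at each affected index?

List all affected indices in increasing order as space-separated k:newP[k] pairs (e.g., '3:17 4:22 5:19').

Answer: 2:2 3:-6 4:-12 5:-18 6:-21 7:-22

Derivation:
P[k] = A[0] + ... + A[k]
P[k] includes A[2] iff k >= 2
Affected indices: 2, 3, ..., 7; delta = -1
  P[2]: 3 + -1 = 2
  P[3]: -5 + -1 = -6
  P[4]: -11 + -1 = -12
  P[5]: -17 + -1 = -18
  P[6]: -20 + -1 = -21
  P[7]: -21 + -1 = -22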